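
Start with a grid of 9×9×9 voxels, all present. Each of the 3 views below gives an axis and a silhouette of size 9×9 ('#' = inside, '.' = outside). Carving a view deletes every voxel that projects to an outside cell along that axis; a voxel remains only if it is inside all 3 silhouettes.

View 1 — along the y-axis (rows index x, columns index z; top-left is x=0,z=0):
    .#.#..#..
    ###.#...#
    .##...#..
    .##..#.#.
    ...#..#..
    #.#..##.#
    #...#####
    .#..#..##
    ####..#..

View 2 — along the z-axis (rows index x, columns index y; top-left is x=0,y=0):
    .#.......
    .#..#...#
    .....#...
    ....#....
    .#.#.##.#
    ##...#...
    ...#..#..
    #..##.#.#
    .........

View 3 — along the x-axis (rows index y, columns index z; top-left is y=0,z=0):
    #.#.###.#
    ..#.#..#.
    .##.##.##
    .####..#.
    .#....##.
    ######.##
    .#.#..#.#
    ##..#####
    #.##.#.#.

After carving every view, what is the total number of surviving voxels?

before carving: 729 voxels (9×9×9)
  1. axis=1 (XZ plane), |mask|=37  ⇒  voxels=333
  2. axis=2 (XY plane), |mask|=21  ⇒  voxels=82
  3. axis=0 (YZ plane), |mask|=47  ⇒  voxels=38

voxel count = 38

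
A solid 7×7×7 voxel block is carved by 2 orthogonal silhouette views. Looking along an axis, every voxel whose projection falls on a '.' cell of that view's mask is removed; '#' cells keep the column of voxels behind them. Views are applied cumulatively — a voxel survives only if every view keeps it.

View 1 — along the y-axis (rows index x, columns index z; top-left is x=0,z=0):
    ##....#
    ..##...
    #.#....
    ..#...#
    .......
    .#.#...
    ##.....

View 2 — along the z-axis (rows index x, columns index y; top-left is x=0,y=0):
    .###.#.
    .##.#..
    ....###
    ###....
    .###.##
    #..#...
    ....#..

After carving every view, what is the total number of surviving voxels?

initial block: 7^3 = 343
step 1: project along y, AND mask (13/49) → |grid| = 91
step 2: project along z, AND mask (21/49) → |grid| = 36

remaining voxels: 36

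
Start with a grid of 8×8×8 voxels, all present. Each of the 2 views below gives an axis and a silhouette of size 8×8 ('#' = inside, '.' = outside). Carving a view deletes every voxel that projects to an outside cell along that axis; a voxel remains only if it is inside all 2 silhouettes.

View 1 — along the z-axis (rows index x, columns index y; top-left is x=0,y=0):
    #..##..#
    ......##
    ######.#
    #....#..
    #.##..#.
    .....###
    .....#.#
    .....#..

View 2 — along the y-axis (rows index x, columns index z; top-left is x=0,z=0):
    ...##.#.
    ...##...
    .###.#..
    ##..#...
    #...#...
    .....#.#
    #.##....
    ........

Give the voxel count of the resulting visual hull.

voxel count = 70

full grid |V| = 512
  1. axis=2 (XY plane), |mask|=25  ⇒  voxels=200
  2. axis=1 (XZ plane), |mask|=19  ⇒  voxels=70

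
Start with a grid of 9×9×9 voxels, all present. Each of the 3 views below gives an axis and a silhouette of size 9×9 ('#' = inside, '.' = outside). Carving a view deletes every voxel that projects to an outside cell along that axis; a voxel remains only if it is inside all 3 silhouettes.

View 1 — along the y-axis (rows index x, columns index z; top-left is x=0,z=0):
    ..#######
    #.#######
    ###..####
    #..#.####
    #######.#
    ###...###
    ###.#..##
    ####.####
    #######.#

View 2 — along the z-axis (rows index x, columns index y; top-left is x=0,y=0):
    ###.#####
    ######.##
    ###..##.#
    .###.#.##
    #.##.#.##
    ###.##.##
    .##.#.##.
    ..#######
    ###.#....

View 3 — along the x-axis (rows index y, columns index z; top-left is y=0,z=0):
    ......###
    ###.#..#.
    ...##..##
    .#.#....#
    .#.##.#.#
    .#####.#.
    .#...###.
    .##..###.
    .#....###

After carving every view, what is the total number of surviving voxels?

196 voxels

before carving: 729 voxels (9×9×9)
step 1: project along y, AND mask (64/81) → |grid| = 576
step 2: project along z, AND mask (57/81) → |grid| = 406
step 3: project along x, AND mask (39/81) → |grid| = 196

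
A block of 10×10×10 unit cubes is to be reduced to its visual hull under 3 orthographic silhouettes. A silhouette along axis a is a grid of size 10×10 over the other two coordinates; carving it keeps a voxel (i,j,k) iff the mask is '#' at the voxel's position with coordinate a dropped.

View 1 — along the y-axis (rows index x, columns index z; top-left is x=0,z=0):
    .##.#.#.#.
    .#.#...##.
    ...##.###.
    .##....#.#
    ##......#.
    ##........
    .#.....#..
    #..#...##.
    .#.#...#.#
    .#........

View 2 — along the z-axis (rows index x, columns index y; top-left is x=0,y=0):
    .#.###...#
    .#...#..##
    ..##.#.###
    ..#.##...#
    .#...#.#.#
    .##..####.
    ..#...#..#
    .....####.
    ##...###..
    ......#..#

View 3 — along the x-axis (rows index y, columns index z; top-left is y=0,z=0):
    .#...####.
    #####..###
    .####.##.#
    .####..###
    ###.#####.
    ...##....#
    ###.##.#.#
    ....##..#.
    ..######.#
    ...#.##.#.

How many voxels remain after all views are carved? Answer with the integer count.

full grid |V| = 1000
carve view 1 (along y, XZ-mask fill 34/100): 340 voxels remain
carve view 2 (along z, XY-mask fill 43/100): 155 voxels remain
carve view 3 (along x, YZ-mask fill 59/100): 84 voxels remain

84 voxels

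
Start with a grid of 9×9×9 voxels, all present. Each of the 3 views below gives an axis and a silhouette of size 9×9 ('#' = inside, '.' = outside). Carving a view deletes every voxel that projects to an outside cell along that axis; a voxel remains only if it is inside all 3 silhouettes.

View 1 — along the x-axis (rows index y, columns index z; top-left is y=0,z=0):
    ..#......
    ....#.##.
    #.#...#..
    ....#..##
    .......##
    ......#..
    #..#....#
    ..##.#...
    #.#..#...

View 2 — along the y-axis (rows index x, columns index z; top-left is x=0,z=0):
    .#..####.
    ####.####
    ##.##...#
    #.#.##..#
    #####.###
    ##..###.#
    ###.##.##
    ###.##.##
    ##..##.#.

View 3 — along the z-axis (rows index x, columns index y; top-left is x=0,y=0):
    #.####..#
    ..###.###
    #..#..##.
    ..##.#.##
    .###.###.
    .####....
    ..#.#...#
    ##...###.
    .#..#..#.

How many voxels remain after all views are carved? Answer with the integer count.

77 voxels

before carving: 729 voxels (9×9×9)
after view 1 [x-axis, 22 of 81 cells solid] → remaining = 198
after view 2 [y-axis, 56 of 81 cells solid] → remaining = 131
after view 3 [z-axis, 42 of 81 cells solid] → remaining = 77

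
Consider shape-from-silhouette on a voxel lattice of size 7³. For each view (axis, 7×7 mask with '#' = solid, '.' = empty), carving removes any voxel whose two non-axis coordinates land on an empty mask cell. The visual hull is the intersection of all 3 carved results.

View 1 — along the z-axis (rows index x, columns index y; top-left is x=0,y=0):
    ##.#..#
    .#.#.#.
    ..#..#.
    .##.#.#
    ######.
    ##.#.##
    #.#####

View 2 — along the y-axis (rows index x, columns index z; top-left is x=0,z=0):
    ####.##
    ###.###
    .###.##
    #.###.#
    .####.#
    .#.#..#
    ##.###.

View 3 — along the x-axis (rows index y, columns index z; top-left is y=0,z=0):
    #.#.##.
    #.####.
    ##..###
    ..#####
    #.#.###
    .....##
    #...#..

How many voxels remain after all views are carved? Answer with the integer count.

|visual hull| = 76

initial block: 7^3 = 343
after view 1 [z-axis, 30 of 49 cells solid] → remaining = 210
after view 2 [y-axis, 35 of 49 cells solid] → remaining = 147
after view 3 [x-axis, 28 of 49 cells solid] → remaining = 76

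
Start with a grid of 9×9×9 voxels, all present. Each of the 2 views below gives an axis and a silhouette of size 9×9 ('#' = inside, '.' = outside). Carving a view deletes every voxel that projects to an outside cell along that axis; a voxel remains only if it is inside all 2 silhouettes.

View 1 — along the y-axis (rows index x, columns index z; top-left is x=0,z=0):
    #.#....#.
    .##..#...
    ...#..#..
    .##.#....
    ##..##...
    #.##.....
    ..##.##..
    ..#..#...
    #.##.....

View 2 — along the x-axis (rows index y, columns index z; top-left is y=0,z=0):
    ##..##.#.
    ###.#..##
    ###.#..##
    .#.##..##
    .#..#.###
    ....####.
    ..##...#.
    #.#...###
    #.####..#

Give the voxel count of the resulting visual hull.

122 voxels

full grid |V| = 729
after view 1 [y-axis, 27 of 81 cells solid] → remaining = 243
after view 2 [x-axis, 45 of 81 cells solid] → remaining = 122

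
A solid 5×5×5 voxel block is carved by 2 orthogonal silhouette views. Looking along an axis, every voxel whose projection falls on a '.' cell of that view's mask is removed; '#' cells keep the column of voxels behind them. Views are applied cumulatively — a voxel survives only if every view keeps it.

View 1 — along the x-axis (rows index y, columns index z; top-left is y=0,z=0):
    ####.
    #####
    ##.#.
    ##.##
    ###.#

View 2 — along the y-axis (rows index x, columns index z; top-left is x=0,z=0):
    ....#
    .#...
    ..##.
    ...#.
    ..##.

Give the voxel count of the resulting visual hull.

before carving: 125 voxels (5×5×5)
after view 1 [x-axis, 20 of 25 cells solid] → remaining = 100
after view 2 [y-axis, 7 of 25 cells solid] → remaining = 26

remaining voxels: 26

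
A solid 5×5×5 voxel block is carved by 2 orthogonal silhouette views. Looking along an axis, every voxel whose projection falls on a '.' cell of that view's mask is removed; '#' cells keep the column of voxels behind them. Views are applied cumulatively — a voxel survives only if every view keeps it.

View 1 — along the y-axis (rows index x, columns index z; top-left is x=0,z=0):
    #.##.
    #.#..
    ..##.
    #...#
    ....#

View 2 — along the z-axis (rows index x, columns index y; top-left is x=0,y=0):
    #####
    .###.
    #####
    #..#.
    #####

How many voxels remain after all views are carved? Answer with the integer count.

remaining voxels: 40

before carving: 125 voxels (5×5×5)
step 1: project along y, AND mask (10/25) → |grid| = 50
step 2: project along z, AND mask (20/25) → |grid| = 40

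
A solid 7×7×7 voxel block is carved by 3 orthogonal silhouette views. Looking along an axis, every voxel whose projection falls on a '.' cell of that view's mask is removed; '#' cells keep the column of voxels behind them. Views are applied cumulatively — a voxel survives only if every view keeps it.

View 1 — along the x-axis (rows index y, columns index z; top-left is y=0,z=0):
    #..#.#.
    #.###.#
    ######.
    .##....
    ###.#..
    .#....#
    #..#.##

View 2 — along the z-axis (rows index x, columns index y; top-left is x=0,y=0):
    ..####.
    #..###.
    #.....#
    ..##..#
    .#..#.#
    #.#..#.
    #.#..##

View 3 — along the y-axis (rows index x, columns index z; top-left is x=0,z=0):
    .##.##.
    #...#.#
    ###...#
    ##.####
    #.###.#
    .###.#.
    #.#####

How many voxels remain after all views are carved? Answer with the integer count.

full grid |V| = 343
  1. axis=0 (YZ plane), |mask|=26  ⇒  voxels=182
  2. axis=2 (XY plane), |mask|=23  ⇒  voxels=83
  3. axis=1 (XZ plane), |mask|=32  ⇒  voxels=58

|visual hull| = 58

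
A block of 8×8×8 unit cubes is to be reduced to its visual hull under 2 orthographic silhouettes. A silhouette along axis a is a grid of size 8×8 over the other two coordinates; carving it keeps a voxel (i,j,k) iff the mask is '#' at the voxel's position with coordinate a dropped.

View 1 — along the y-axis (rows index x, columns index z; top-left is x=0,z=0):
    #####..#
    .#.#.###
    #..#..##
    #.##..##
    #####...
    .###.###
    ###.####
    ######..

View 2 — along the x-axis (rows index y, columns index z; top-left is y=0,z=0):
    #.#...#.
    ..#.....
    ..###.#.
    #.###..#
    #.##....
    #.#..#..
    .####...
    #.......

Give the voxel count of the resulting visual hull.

138 voxels

start: 8×8×8 = 512 voxels
  1. axis=1 (XZ plane), |mask|=44  ⇒  voxels=352
  2. axis=0 (YZ plane), |mask|=24  ⇒  voxels=138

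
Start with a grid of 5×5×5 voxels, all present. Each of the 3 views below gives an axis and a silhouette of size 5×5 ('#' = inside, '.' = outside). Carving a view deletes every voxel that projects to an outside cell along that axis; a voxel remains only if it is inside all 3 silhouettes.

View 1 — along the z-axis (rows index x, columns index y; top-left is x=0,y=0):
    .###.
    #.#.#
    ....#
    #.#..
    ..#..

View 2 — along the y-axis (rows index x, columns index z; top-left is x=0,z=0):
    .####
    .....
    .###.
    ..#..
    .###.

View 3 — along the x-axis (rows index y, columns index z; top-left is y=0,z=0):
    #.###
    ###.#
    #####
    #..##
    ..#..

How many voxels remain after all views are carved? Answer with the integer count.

start: 5×5×5 = 125 voxels
carve view 1 (along z, XY-mask fill 10/25): 50 voxels remain
carve view 2 (along y, XZ-mask fill 11/25): 20 voxels remain
carve view 3 (along x, YZ-mask fill 17/25): 15 voxels remain

15 voxels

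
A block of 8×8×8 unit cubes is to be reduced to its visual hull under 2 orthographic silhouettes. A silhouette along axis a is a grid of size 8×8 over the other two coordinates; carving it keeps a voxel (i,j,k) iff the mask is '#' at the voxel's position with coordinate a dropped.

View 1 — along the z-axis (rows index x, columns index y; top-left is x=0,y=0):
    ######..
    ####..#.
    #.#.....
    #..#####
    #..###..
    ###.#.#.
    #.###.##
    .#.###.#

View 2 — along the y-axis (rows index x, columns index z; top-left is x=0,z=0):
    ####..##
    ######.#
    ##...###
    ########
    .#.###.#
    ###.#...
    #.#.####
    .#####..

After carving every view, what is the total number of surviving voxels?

start: 8×8×8 = 512 voxels
[1] z-view keeps 39 columns → grid now 312
[2] y-view keeps 46 columns → grid now 230

voxel count = 230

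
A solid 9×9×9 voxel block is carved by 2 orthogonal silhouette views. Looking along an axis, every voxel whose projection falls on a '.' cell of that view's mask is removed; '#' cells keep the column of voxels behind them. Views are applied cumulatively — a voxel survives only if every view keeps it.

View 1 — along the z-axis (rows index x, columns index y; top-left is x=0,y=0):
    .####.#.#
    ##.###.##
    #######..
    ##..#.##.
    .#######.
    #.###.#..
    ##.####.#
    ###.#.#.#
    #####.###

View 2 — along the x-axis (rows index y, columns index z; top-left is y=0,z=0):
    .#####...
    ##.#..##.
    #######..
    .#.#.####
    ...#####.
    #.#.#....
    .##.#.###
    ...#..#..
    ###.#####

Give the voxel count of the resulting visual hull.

|visual hull| = 312

before carving: 729 voxels (9×9×9)
  1. axis=2 (XY plane), |mask|=58  ⇒  voxels=522
  2. axis=0 (YZ plane), |mask|=47  ⇒  voxels=312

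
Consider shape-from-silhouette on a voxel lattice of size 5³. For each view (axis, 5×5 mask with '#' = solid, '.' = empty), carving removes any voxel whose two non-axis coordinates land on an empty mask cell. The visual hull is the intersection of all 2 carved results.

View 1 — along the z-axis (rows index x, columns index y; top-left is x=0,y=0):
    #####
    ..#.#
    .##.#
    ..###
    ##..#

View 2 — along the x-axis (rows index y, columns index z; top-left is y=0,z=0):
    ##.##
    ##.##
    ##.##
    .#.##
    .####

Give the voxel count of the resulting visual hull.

start: 5×5×5 = 125 voxels
after view 1 [z-axis, 16 of 25 cells solid] → remaining = 80
after view 2 [x-axis, 19 of 25 cells solid] → remaining = 62

|visual hull| = 62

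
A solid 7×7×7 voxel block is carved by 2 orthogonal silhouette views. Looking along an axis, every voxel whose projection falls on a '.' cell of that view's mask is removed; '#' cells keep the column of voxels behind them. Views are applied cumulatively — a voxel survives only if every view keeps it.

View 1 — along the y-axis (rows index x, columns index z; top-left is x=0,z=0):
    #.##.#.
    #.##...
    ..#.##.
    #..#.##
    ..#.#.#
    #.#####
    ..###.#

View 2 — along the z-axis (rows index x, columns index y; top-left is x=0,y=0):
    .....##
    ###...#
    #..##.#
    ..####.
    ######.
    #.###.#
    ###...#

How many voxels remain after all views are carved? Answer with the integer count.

start: 7×7×7 = 343 voxels
step 1: project along y, AND mask (27/49) → |grid| = 189
step 2: project along z, AND mask (29/49) → |grid| = 112

112 voxels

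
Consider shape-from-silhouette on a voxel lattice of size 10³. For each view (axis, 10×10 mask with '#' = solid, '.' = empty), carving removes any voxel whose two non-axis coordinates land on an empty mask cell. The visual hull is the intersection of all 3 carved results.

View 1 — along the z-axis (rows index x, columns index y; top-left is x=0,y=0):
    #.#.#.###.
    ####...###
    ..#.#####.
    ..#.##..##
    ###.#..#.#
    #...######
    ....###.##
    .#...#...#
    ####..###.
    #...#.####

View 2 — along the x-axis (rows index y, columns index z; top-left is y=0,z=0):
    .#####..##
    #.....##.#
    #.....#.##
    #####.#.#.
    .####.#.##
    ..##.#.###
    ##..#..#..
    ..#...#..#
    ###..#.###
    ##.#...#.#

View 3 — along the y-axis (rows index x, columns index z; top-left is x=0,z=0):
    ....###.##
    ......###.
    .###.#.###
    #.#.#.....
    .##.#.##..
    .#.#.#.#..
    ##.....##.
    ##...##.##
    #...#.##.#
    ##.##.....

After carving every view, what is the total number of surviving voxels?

initial block: 10^3 = 1000
carve view 1 (along z, XY-mask fill 58/100): 580 voxels remain
carve view 2 (along x, YZ-mask fill 54/100): 311 voxels remain
carve view 3 (along y, XZ-mask fill 46/100): 145 voxels remain

remaining voxels: 145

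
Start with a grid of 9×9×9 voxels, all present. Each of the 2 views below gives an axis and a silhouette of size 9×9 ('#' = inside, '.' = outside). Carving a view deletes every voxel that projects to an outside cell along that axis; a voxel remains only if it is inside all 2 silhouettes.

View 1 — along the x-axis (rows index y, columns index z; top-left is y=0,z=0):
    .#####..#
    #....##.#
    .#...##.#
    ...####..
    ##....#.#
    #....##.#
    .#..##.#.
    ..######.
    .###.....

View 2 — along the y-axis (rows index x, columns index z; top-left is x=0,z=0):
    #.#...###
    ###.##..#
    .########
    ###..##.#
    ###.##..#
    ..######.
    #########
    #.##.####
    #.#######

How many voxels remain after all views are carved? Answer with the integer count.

initial block: 9^3 = 729
after view 1 [x-axis, 39 of 81 cells solid] → remaining = 351
after view 2 [y-axis, 61 of 81 cells solid] → remaining = 267

remaining voxels: 267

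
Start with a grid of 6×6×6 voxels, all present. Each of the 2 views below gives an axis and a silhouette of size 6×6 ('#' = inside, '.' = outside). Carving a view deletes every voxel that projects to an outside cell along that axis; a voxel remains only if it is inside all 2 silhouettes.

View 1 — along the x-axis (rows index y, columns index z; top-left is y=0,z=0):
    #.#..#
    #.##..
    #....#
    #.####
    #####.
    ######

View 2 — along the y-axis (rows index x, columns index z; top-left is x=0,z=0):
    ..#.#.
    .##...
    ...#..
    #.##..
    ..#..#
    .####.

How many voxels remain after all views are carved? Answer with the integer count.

voxel count = 57

full grid |V| = 216
[1] x-view keeps 24 columns → grid now 144
[2] y-view keeps 14 columns → grid now 57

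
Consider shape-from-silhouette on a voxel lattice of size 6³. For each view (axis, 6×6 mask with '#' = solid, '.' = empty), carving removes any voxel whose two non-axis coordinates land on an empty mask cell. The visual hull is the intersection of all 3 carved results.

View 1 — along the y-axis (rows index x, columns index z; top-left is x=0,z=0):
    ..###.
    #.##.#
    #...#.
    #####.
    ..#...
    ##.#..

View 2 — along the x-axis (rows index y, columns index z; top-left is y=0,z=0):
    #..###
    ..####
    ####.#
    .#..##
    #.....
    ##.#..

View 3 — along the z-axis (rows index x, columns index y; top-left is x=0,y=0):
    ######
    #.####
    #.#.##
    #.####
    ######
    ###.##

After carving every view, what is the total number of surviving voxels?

voxel count = 50

initial block: 6^3 = 216
carve view 1 (along y, XZ-mask fill 18/36): 108 voxels remain
carve view 2 (along x, YZ-mask fill 20/36): 59 voxels remain
carve view 3 (along z, XY-mask fill 31/36): 50 voxels remain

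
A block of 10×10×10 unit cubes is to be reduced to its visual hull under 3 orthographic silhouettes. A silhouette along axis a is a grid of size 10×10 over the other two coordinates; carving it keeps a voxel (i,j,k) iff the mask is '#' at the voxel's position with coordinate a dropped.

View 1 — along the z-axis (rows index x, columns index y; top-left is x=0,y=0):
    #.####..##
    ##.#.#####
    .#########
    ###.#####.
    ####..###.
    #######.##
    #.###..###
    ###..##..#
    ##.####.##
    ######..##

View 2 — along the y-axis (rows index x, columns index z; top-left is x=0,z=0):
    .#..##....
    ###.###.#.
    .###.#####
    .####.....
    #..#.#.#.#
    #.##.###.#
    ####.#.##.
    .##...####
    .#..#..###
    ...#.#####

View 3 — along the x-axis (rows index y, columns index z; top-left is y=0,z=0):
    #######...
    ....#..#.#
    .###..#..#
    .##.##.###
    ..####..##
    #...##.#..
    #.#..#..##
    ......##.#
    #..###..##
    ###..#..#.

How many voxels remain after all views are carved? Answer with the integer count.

initial block: 10^3 = 1000
step 1: project along z, AND mask (77/100) → |grid| = 770
step 2: project along y, AND mask (58/100) → |grid| = 452
step 3: project along x, AND mask (51/100) → |grid| = 235

remaining voxels: 235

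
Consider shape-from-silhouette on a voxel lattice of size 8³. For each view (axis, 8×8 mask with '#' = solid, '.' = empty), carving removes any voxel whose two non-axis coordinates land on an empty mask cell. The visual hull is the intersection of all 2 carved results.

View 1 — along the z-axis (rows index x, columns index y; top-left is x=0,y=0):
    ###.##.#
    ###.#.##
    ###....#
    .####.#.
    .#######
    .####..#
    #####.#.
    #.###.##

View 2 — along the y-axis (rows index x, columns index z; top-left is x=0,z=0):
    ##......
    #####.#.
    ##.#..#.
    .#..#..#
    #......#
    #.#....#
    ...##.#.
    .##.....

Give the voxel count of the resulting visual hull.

initial block: 8^3 = 512
step 1: project along z, AND mask (45/64) → |grid| = 360
step 2: project along y, AND mask (25/64) → |grid| = 138

|visual hull| = 138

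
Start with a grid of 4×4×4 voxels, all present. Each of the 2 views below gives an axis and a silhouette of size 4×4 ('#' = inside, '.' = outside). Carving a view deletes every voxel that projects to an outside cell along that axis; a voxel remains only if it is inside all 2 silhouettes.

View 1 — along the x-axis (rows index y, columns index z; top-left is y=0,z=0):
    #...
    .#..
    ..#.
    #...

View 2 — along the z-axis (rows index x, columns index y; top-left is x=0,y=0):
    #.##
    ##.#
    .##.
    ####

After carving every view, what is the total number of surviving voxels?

12 voxels

initial block: 4^3 = 64
V1 x: intersect with YZ mask (4 set) -- 16 left
V2 z: intersect with XY mask (12 set) -- 12 left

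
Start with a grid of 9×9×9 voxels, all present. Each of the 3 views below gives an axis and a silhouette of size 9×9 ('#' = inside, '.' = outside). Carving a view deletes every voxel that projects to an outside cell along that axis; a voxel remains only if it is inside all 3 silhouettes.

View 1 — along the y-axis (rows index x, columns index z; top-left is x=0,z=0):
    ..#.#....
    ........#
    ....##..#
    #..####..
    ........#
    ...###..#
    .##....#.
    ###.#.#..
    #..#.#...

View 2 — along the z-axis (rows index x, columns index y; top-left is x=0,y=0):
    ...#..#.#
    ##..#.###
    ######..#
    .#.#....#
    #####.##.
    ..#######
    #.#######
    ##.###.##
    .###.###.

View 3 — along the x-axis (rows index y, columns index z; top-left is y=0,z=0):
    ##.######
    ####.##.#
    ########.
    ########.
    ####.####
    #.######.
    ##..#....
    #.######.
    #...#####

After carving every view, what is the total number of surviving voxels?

120 voxels

initial block: 9^3 = 729
carve view 1 (along y, XZ-mask fill 27/81): 243 voxels remain
carve view 2 (along z, XY-mask fill 54/81): 160 voxels remain
carve view 3 (along x, YZ-mask fill 62/81): 120 voxels remain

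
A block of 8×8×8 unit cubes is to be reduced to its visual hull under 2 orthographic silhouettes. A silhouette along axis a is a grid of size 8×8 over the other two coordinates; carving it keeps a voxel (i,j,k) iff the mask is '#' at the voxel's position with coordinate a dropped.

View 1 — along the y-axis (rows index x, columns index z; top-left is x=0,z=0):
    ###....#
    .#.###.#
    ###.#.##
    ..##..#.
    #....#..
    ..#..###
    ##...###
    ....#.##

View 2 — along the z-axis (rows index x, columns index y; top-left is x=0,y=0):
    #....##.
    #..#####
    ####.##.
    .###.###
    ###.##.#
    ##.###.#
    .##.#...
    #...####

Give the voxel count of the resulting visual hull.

start: 8×8×8 = 512 voxels
carve view 1 (along y, XZ-mask fill 32/64): 256 voxels remain
carve view 2 (along z, XY-mask fill 41/64): 162 voxels remain

162 voxels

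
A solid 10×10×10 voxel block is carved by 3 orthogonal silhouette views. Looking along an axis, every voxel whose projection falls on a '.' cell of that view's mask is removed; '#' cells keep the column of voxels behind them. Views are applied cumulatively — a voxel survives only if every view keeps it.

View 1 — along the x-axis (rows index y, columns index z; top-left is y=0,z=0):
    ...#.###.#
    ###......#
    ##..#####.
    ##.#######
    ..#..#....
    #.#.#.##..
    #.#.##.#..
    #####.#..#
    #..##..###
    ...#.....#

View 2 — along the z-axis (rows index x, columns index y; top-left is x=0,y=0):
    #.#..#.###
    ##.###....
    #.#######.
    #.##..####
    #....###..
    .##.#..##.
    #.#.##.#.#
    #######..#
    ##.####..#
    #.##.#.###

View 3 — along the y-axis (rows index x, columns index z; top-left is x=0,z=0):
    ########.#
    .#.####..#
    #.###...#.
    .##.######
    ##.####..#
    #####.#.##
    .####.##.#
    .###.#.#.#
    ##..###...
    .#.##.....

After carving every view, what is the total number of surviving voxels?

211 voxels

start: 10×10×10 = 1000 voxels
step 1: project along x, AND mask (52/100) → |grid| = 520
step 2: project along z, AND mask (63/100) → |grid| = 332
step 3: project along y, AND mask (64/100) → |grid| = 211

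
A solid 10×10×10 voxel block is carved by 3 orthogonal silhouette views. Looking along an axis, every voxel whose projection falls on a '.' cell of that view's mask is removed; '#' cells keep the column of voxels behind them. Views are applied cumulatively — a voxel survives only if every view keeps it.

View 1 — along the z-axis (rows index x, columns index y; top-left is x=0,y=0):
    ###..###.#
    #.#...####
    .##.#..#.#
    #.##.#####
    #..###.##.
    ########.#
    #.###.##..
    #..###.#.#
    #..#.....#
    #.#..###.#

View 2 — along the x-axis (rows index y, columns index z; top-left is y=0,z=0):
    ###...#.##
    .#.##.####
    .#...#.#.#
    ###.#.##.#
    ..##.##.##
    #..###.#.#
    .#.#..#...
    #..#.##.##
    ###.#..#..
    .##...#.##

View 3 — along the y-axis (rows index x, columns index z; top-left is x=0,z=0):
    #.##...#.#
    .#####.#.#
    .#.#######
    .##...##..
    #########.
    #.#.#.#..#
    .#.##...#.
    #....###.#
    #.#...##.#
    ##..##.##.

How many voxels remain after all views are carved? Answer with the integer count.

197 voxels

full grid |V| = 1000
[1] z-view keeps 62 columns → grid now 620
[2] x-view keeps 55 columns → grid now 338
[3] y-view keeps 58 columns → grid now 197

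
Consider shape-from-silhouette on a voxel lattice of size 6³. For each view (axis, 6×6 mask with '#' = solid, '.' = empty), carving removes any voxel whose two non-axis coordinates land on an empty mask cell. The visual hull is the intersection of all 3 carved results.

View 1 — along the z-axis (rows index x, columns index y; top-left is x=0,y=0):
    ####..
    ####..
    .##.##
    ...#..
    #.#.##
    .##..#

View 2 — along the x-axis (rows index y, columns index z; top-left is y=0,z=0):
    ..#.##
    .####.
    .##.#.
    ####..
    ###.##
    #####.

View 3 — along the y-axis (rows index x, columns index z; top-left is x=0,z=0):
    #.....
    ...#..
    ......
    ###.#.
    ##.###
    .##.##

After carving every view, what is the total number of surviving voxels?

27 voxels

start: 6×6×6 = 216 voxels
[1] z-view keeps 20 columns → grid now 120
[2] x-view keeps 24 columns → grid now 77
[3] y-view keeps 15 columns → grid now 27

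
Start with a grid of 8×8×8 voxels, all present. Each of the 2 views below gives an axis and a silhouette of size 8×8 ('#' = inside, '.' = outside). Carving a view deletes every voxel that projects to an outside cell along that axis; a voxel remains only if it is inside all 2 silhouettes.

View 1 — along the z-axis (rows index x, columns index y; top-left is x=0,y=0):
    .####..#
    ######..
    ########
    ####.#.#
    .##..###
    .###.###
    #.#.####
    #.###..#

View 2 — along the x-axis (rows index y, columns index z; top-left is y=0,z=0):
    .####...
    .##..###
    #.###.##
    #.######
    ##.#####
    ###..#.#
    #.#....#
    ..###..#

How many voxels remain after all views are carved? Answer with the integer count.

remaining voxels: 245

initial block: 8^3 = 512
V1 z: intersect with XY mask (47 set) -- 376 left
V2 x: intersect with YZ mask (41 set) -- 245 left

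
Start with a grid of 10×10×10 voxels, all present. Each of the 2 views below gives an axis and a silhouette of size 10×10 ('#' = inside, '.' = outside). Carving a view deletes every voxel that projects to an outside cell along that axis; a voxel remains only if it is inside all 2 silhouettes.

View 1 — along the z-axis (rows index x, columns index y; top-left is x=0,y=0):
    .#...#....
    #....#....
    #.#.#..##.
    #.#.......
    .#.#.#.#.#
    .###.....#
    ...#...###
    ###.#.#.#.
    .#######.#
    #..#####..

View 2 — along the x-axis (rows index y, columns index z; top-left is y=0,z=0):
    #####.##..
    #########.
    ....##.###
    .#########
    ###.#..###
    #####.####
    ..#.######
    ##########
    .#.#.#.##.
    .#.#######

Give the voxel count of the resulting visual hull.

remaining voxels: 341

start: 10×10×10 = 1000 voxels
[1] z-view keeps 44 columns → grid now 440
[2] x-view keeps 76 columns → grid now 341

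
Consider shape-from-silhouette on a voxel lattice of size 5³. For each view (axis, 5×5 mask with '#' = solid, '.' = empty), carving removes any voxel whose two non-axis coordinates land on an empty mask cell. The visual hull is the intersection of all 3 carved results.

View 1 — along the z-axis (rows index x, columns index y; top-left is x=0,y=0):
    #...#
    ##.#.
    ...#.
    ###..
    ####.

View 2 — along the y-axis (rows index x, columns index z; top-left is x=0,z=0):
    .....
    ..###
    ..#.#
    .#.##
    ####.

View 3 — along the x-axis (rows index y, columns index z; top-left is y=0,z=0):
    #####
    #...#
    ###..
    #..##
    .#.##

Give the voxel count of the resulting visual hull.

start: 5×5×5 = 125 voxels
[1] z-view keeps 13 columns → grid now 65
[2] y-view keeps 12 columns → grid now 36
[3] x-view keeps 16 columns → grid now 22

|visual hull| = 22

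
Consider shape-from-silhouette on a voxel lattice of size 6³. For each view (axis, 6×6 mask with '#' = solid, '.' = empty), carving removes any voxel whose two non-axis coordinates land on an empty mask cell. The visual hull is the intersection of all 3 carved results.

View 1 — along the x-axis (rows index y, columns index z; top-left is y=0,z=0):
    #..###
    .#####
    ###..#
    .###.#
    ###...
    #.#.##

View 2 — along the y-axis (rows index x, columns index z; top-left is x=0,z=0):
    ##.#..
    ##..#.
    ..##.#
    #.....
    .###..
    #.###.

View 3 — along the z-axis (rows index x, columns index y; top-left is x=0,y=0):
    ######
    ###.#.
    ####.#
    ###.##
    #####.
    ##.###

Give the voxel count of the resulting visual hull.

initial block: 6^3 = 216
step 1: project along x, AND mask (24/36) → |grid| = 144
step 2: project along y, AND mask (17/36) → |grid| = 66
step 3: project along z, AND mask (30/36) → |grid| = 59

|visual hull| = 59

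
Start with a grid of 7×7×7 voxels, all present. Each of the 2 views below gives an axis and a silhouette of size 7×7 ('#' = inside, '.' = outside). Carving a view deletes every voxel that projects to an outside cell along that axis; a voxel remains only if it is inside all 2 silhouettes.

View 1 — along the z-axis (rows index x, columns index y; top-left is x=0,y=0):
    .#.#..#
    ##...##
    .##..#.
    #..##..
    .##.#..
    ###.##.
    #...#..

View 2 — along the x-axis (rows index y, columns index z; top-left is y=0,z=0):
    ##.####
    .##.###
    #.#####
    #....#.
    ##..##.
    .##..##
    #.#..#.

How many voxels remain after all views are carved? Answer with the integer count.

initial block: 7^3 = 343
carve view 1 (along z, XY-mask fill 23/49): 161 voxels remain
carve view 2 (along x, YZ-mask fill 30/49): 105 voxels remain

105 voxels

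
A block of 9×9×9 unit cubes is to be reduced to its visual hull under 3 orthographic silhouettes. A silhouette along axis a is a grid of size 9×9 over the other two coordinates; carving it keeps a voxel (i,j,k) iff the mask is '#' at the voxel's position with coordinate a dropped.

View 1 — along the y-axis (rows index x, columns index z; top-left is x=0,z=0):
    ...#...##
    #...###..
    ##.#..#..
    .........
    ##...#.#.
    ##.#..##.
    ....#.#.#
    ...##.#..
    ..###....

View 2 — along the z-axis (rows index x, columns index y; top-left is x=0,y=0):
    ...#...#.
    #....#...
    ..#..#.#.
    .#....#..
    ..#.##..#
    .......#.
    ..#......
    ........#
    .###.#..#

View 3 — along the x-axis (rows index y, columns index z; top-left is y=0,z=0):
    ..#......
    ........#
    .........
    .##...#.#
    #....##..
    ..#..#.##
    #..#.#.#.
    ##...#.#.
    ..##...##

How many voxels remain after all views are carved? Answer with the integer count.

|visual hull| = 18

before carving: 729 voxels (9×9×9)
carve view 1 (along y, XZ-mask fill 29/81): 261 voxels remain
carve view 2 (along z, XY-mask fill 21/81): 68 voxels remain
carve view 3 (along x, YZ-mask fill 25/81): 18 voxels remain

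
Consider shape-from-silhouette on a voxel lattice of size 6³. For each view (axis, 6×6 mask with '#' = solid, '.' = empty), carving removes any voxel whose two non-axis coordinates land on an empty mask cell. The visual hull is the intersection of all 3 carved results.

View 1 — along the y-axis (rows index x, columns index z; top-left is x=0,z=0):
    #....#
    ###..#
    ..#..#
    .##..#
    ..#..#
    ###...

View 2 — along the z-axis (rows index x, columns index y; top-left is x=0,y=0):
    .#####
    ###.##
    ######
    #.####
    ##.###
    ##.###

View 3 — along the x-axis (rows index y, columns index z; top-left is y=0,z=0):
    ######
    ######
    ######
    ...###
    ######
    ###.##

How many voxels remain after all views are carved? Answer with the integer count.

remaining voxels: 74

full grid |V| = 216
  1. axis=1 (XZ plane), |mask|=16  ⇒  voxels=96
  2. axis=2 (XY plane), |mask|=31  ⇒  voxels=82
  3. axis=0 (YZ plane), |mask|=32  ⇒  voxels=74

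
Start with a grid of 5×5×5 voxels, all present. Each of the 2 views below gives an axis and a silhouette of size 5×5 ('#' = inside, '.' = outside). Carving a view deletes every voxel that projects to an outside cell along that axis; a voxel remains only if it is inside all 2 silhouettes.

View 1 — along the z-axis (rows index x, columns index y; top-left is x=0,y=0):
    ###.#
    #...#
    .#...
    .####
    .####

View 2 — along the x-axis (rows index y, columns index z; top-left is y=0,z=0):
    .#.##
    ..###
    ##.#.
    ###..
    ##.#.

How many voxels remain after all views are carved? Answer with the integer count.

initial block: 5^3 = 125
step 1: project along z, AND mask (15/25) → |grid| = 75
step 2: project along x, AND mask (15/25) → |grid| = 45

45 voxels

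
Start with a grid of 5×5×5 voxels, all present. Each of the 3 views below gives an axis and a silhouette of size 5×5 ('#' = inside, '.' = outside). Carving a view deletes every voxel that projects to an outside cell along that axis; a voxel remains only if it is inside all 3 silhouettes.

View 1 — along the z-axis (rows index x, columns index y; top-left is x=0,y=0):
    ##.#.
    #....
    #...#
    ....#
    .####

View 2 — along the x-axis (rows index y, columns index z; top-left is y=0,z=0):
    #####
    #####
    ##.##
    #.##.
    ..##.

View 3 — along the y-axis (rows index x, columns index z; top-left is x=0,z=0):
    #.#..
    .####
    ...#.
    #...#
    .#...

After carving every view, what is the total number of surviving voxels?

14 voxels

full grid |V| = 125
V1 z: intersect with XY mask (11 set) -- 55 left
V2 x: intersect with YZ mask (19 set) -- 41 left
V3 y: intersect with XZ mask (10 set) -- 14 left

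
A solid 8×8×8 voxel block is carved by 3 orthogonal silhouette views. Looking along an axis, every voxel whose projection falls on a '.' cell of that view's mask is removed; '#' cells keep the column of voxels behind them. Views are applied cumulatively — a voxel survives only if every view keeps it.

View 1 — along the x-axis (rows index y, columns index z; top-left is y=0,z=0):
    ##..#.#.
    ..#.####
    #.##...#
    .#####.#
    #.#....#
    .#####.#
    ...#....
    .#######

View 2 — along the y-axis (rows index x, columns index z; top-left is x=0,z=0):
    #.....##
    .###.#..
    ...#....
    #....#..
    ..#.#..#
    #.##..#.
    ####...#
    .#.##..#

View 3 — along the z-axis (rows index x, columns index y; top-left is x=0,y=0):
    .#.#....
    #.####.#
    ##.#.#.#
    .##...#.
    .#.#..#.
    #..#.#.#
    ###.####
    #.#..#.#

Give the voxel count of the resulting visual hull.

before carving: 512 voxels (8×8×8)
carve view 1 (along x, YZ-mask fill 36/64): 288 voxels remain
carve view 2 (along y, XZ-mask fill 26/64): 121 voxels remain
carve view 3 (along z, XY-mask fill 34/64): 71 voxels remain

71 voxels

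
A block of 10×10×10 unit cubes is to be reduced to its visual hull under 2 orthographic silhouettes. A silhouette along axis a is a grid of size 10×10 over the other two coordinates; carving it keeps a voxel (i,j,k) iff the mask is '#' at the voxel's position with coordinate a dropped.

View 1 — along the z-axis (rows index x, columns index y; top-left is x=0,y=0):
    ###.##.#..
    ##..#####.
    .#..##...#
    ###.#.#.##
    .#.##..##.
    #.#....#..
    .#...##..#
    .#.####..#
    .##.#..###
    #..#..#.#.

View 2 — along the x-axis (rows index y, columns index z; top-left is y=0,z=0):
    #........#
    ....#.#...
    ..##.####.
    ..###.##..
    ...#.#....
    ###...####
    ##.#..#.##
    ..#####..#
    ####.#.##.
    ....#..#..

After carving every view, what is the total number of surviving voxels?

full grid |V| = 1000
V1 z: intersect with XY mask (52 set) -- 520 left
V2 x: intersect with YZ mask (45 set) -- 219 left

|visual hull| = 219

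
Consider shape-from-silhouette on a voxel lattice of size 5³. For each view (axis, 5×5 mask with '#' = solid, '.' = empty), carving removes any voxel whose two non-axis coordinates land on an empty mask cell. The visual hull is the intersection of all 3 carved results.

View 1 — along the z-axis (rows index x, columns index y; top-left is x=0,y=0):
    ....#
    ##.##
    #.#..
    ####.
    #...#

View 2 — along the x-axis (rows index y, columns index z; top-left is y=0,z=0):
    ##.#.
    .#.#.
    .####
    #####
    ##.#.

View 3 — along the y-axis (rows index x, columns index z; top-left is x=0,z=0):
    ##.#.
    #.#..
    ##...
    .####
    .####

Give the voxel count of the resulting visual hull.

26 voxels

before carving: 125 voxels (5×5×5)
step 1: project along z, AND mask (13/25) → |grid| = 65
step 2: project along x, AND mask (17/25) → |grid| = 43
step 3: project along y, AND mask (15/25) → |grid| = 26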